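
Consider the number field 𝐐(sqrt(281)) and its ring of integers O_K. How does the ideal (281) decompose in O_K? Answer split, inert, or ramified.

281 is ramified

d = 281 ≡ 1 (mod 4), so O_K = ℤ[(1+√281)/2] and disc(K) = d = 281.
disc(K) = 281 = 281·1, so p = 281 is ramified.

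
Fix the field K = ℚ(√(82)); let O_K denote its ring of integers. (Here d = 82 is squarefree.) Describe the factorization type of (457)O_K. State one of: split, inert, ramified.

457 remains inert

82 mod 4 = 2, hence disc K = 4·82 = 328 and O_K = ℤ[√82].
disc(K) = 328 is not divisible by 457; 457 is unramified.
Legendre symbol by Euler's criterion: (82/457) ≡ 82^228 ≡ 456 (mod 457), i.e. (82/457) = -1.
d is a non-residue mod p, hence 457 remains inert in O_K.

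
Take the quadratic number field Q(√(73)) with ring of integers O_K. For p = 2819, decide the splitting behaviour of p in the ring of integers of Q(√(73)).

p is inert

d = 73 ≡ 1 (mod 4), so O_K = ℤ[(1+√73)/2] and disc(K) = d = 73.
Since gcd(2819, 73) = 1 the prime 2819 does not ramify.
Compute (73/2819) via Euler: 73^((2819-1)/2) mod 2819 = 2818, so (73/2819) = -1.
d is a non-residue mod p, hence 2819 remains inert in O_K.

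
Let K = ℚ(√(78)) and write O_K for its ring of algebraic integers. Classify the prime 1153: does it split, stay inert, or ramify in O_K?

78 mod 4 = 2, hence disc K = 4·78 = 312 and O_K = ℤ[√78].
disc(K) = 312 is not divisible by 1153; 1153 is unramified.
Compute (78/1153) via Euler: 78^((1153-1)/2) mod 1153 = 1, so (78/1153) = 1.
d is a quadratic residue mod p, hence 1153 splits in O_K.

splits completely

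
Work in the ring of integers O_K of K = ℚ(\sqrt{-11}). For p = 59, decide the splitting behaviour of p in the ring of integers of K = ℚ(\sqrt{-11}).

split — (59) = 𝔭₁𝔭₂ with 𝔭₁ ≠ 𝔭₂

d = -11 ≡ 1 (mod 4), so O_K = ℤ[(1+√-11)/2] and disc(K) = d = -11.
disc(K) = -11 is not divisible by 59; 59 is unramified.
(-11/59) = 48^29 mod 59 = 1, giving Legendre symbol 1.
(-11/59) = 1, so 59 splits.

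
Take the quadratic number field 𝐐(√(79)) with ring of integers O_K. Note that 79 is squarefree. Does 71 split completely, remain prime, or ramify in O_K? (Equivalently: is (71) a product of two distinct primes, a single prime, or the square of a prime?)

p splits

Since 79 ≢ 1 mod 4, the ring of integers is ℤ[√79] with discriminant 4·79 = 316.
71 ∤ 316, so 71 is unramified.
Legendre symbol by Euler's criterion: (79/71) ≡ 79^35 ≡ 1 (mod 71), i.e. (79/71) = 1.
Legendre symbol 1 ⇒ 71 is split.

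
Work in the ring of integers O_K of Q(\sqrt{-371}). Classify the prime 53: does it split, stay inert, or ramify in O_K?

d = -371 ≡ 1 (mod 4), so O_K = ℤ[(1+√-371)/2] and disc(K) = d = -371.
disc(K) = -371 = 53·(-7), so p = 53 is ramified.

53 is ramified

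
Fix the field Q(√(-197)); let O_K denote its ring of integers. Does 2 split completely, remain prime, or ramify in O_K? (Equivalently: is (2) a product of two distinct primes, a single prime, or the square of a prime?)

d = -197 ≡ 3 (mod 4), so O_K = ℤ[√-197] and disc(K) = 4d = -788.
2 divides disc(K) = -788, so 2 ramifies.

ramifies in O_K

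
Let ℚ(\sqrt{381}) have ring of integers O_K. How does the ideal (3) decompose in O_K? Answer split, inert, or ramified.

p ramifies

381 mod 4 = 1, hence disc K = 381 and O_K = ℤ[(1+√381)/2].
disc(K) = 381 = 3·127, so p = 3 is ramified.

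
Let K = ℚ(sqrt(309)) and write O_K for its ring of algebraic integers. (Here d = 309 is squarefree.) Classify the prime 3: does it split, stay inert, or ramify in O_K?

p ramifies

Since 309 ≡ 1 mod 4, the ring of integers is ℤ[(1+√309)/2] with discriminant 309.
Ramification test: 3 | 309. The prime 3 ramifies in K.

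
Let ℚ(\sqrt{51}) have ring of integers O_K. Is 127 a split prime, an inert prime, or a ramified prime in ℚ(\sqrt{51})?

Since 51 ≢ 1 mod 4, the ring of integers is ℤ[√51] with discriminant 4·51 = 204.
127 ∤ 204, so 127 is unramified.
(51/127) = 51^63 mod 127 = 126, giving Legendre symbol -1.
Legendre symbol -1 ⇒ 127 is inert.

127 remains inert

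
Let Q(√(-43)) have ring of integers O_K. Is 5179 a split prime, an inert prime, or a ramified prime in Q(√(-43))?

d = -43 ≡ 1 (mod 4), so O_K = ℤ[(1+√-43)/2] and disc(K) = d = -43.
disc(K) = -43 is not divisible by 5179; 5179 is unramified.
Legendre symbol by Euler's criterion: (-43/5179) ≡ (-43)^2589 ≡ 5178 (mod 5179), i.e. (-43/5179) = -1.
Legendre symbol -1 ⇒ 5179 is inert.

inert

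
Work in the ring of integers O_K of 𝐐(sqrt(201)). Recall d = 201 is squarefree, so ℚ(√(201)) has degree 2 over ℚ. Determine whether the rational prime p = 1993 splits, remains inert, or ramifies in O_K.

p is inert

d = 201 ≡ 1 (mod 4), so O_K = ℤ[(1+√201)/2] and disc(K) = d = 201.
Since gcd(1993, 201) = 1 the prime 1993 does not ramify.
Compute (201/1993) via Euler: 201^((1993-1)/2) mod 1993 = 1992, so (201/1993) = -1.
(201/1993) = -1, so 1993 is inert.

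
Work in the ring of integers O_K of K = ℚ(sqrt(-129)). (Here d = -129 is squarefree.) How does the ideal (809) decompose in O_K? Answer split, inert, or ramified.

Since -129 ≢ 1 mod 4, the ring of integers is ℤ[√-129] with discriminant 4·(-129) = -516.
disc(K) = -516 is not divisible by 809; 809 is unramified.
Euler's criterion: (-129)^404 mod 809 = 808. Thus (-129|809) = -1.
d is a non-residue mod p, hence 809 remains inert in O_K.

inert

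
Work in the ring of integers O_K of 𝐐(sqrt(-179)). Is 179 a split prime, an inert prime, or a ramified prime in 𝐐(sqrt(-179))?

179 is ramified

-179 mod 4 = 1, hence disc K = -179 and O_K = ℤ[(1+√-179)/2].
179 divides disc(K) = -179, so 179 ramifies.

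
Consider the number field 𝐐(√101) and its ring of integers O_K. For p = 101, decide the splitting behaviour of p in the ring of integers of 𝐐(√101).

101 mod 4 = 1, hence disc K = 101 and O_K = ℤ[(1+√101)/2].
101 divides disc(K) = 101, so 101 ramifies.

p ramifies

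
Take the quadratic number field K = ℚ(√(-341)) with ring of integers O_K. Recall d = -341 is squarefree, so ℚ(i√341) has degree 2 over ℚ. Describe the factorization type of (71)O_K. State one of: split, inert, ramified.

d = -341 ≡ 3 (mod 4), so O_K = ℤ[√-341] and disc(K) = 4d = -1364.
Since gcd(71, -1364) = 1 the prime 71 does not ramify.
Compute (-341/71) via Euler: 14^((71-1)/2) mod 71 = 70, so (-341/71) = -1.
(-341/71) = -1, so 71 is inert.

remains prime (inert)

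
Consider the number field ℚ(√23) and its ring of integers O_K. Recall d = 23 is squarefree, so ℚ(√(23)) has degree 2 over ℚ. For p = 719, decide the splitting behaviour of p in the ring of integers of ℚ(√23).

23 mod 4 = 3, hence disc K = 4·23 = 92 and O_K = ℤ[√23].
disc(K) = 92 is not divisible by 719; 719 is unramified.
Euler's criterion: 23^359 mod 719 = 718. Thus (23|719) = -1.
Legendre symbol -1 ⇒ 719 is inert.

remains prime (inert)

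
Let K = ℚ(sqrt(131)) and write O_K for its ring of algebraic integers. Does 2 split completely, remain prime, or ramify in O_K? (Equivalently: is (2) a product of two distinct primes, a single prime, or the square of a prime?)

ramifies in O_K

Since 131 ≢ 1 mod 4, the ring of integers is ℤ[√131] with discriminant 4·131 = 524.
2 divides disc(K) = 524, so 2 ramifies.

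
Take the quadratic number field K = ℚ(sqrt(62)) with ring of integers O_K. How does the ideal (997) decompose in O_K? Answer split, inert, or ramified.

Since 62 ≢ 1 mod 4, the ring of integers is ℤ[√62] with discriminant 4·62 = 248.
Since gcd(997, 248) = 1 the prime 997 does not ramify.
Legendre symbol by Euler's criterion: (62/997) ≡ 62^498 ≡ 996 (mod 997), i.e. (62/997) = -1.
Legendre symbol -1 ⇒ 997 is inert.

p is inert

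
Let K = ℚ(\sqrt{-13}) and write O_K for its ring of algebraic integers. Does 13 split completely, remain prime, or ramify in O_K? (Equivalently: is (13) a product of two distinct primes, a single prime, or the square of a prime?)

ramified — (13) = 𝔭²

d = -13 ≡ 3 (mod 4), so O_K = ℤ[√-13] and disc(K) = 4d = -52.
13 divides disc(K) = -52, so 13 ramifies.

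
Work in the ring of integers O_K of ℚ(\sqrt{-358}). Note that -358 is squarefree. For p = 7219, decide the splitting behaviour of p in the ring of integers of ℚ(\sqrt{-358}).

inert

Since -358 ≢ 1 mod 4, the ring of integers is ℤ[√-358] with discriminant 4·(-358) = -1432.
Since gcd(7219, -1432) = 1 the prime 7219 does not ramify.
Compute (-358/7219) via Euler: 6861^((7219-1)/2) mod 7219 = 7218, so (-358/7219) = -1.
Legendre symbol -1 ⇒ 7219 is inert.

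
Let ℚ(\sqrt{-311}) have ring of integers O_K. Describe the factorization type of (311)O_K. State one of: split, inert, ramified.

311 is ramified

-311 mod 4 = 1, hence disc K = -311 and O_K = ℤ[(1+√-311)/2].
disc(K) = -311 = 311·(-1), so p = 311 is ramified.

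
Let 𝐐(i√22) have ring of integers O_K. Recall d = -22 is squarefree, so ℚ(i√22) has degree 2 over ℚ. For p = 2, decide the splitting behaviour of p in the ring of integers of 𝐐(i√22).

2 is ramified

Since -22 ≢ 1 mod 4, the ring of integers is ℤ[√-22] with discriminant 4·(-22) = -88.
2 divides disc(K) = -88, so 2 ramifies.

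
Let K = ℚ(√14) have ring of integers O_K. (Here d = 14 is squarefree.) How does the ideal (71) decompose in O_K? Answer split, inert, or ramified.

14 mod 4 = 2, hence disc K = 4·14 = 56 and O_K = ℤ[√14].
71 ∤ 56, so 71 is unramified.
Legendre symbol by Euler's criterion: (14/71) ≡ 14^35 ≡ 70 (mod 71), i.e. (14/71) = -1.
Legendre symbol -1 ⇒ 71 is inert.

remains prime (inert)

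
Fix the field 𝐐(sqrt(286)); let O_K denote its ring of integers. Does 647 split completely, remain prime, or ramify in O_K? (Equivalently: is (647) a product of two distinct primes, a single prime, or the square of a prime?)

inert

Since 286 ≢ 1 mod 4, the ring of integers is ℤ[√286] with discriminant 4·286 = 1144.
disc(K) = 1144 is not divisible by 647; 647 is unramified.
Euler's criterion: 286^323 mod 647 = 646. Thus (286|647) = -1.
d is a non-residue mod p, hence 647 remains inert in O_K.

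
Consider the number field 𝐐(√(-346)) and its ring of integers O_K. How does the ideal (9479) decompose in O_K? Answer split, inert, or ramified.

9479 remains inert

Since -346 ≢ 1 mod 4, the ring of integers is ℤ[√-346] with discriminant 4·(-346) = -1384.
Since gcd(9479, -1384) = 1 the prime 9479 does not ramify.
Compute (-346/9479) via Euler: 9133^((9479-1)/2) mod 9479 = 9478, so (-346/9479) = -1.
d is a non-residue mod p, hence 9479 remains inert in O_K.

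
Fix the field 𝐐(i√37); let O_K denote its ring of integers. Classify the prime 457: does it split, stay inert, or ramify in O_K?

remains prime (inert)

-37 mod 4 = 3, hence disc K = 4·(-37) = -148 and O_K = ℤ[√-37].
457 ∤ -148, so 457 is unramified.
Legendre symbol by Euler's criterion: (-37/457) ≡ (-37)^228 ≡ 456 (mod 457), i.e. (-37/457) = -1.
d is a non-residue mod p, hence 457 remains inert in O_K.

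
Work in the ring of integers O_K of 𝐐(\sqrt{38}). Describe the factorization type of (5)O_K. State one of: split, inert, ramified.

inert

Since 38 ≢ 1 mod 4, the ring of integers is ℤ[√38] with discriminant 4·38 = 152.
Since gcd(5, 152) = 1 the prime 5 does not ramify.
(38/5) = 3^2 mod 5 = 4, giving Legendre symbol -1.
d is a non-residue mod p, hence 5 remains inert in O_K.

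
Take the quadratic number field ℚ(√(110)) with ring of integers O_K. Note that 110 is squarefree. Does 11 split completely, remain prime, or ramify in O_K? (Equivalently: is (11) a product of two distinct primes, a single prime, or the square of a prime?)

ramified

Since 110 ≢ 1 mod 4, the ring of integers is ℤ[√110] with discriminant 4·110 = 440.
disc(K) = 440 = 11·40, so p = 11 is ramified.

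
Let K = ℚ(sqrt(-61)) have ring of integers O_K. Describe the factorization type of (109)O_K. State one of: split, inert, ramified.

d = -61 ≡ 3 (mod 4), so O_K = ℤ[√-61] and disc(K) = 4d = -244.
Since gcd(109, -244) = 1 the prime 109 does not ramify.
Legendre symbol by Euler's criterion: (-61/109) ≡ (-61)^54 ≡ 1 (mod 109), i.e. (-61/109) = 1.
d is a quadratic residue mod p, hence 109 splits in O_K.

splits completely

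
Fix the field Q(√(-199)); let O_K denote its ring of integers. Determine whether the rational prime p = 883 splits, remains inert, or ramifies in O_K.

Since -199 ≡ 1 mod 4, the ring of integers is ℤ[(1+√-199)/2] with discriminant -199.
disc(K) = -199 is not divisible by 883; 883 is unramified.
(-199/883) = 684^441 mod 883 = 882, giving Legendre symbol -1.
(-199/883) = -1, so 883 is inert.

inert — (883) stays prime in O_K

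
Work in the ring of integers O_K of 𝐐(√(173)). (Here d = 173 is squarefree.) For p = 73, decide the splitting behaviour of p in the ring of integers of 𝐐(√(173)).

Since 173 ≡ 1 mod 4, the ring of integers is ℤ[(1+√173)/2] with discriminant 173.
disc(K) = 173 is not divisible by 73; 73 is unramified.
Legendre symbol by Euler's criterion: (173/73) ≡ 173^36 ≡ 1 (mod 73), i.e. (173/73) = 1.
Legendre symbol 1 ⇒ 73 is split.

p splits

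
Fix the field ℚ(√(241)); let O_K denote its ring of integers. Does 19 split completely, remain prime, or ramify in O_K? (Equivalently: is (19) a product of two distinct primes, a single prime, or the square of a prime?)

Since 241 ≡ 1 mod 4, the ring of integers is ℤ[(1+√241)/2] with discriminant 241.
disc(K) = 241 is not divisible by 19; 19 is unramified.
(241/19) = 13^9 mod 19 = 18, giving Legendre symbol -1.
d is a non-residue mod p, hence 19 remains inert in O_K.

p is inert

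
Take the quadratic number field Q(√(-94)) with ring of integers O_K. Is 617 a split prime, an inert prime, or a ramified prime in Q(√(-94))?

split

Since -94 ≢ 1 mod 4, the ring of integers is ℤ[√-94] with discriminant 4·(-94) = -376.
617 ∤ -376, so 617 is unramified.
(-94/617) = 523^308 mod 617 = 1, giving Legendre symbol 1.
d is a quadratic residue mod p, hence 617 splits in O_K.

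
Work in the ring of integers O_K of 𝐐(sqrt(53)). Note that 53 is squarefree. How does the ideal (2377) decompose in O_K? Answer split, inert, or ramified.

remains prime (inert)

Since 53 ≡ 1 mod 4, the ring of integers is ℤ[(1+√53)/2] with discriminant 53.
Since gcd(2377, 53) = 1 the prime 2377 does not ramify.
Compute (53/2377) via Euler: 53^((2377-1)/2) mod 2377 = 2376, so (53/2377) = -1.
d is a non-residue mod p, hence 2377 remains inert in O_K.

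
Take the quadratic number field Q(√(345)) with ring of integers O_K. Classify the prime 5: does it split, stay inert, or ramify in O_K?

345 mod 4 = 1, hence disc K = 345 and O_K = ℤ[(1+√345)/2].
disc(K) = 345 = 5·69, so p = 5 is ramified.

ramified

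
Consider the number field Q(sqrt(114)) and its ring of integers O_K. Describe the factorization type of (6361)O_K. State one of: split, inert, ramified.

Since 114 ≢ 1 mod 4, the ring of integers is ℤ[√114] with discriminant 4·114 = 456.
disc(K) = 456 is not divisible by 6361; 6361 is unramified.
(114/6361) = 114^3180 mod 6361 = 6360, giving Legendre symbol -1.
d is a non-residue mod p, hence 6361 remains inert in O_K.

inert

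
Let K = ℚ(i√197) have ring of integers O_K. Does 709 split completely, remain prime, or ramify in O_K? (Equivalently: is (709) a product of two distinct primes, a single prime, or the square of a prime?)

p is inert

d = -197 ≡ 3 (mod 4), so O_K = ℤ[√-197] and disc(K) = 4d = -788.
Since gcd(709, -788) = 1 the prime 709 does not ramify.
(-197/709) = 512^354 mod 709 = 708, giving Legendre symbol -1.
Legendre symbol -1 ⇒ 709 is inert.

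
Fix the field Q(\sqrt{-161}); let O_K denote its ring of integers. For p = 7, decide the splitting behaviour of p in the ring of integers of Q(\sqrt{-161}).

Since -161 ≢ 1 mod 4, the ring of integers is ℤ[√-161] with discriminant 4·(-161) = -644.
7 divides disc(K) = -644, so 7 ramifies.

ramified — (7) = 𝔭²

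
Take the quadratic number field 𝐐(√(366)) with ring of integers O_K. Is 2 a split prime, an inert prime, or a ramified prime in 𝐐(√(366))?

ramifies in O_K

Since 366 ≢ 1 mod 4, the ring of integers is ℤ[√366] with discriminant 4·366 = 1464.
2 divides disc(K) = 1464, so 2 ramifies.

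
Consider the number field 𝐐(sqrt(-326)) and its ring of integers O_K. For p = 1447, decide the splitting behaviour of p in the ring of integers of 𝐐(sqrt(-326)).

-326 mod 4 = 2, hence disc K = 4·(-326) = -1304 and O_K = ℤ[√-326].
1447 ∤ -1304, so 1447 is unramified.
Legendre symbol by Euler's criterion: (-326/1447) ≡ (-326)^723 ≡ 1 (mod 1447), i.e. (-326/1447) = 1.
Legendre symbol 1 ⇒ 1447 is split.

splits completely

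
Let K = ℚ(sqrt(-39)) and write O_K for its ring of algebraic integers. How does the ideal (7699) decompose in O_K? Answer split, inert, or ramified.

-39 mod 4 = 1, hence disc K = -39 and O_K = ℤ[(1+√-39)/2].
Since gcd(7699, -39) = 1 the prime 7699 does not ramify.
Legendre symbol by Euler's criterion: (-39/7699) ≡ (-39)^3849 ≡ 1 (mod 7699), i.e. (-39/7699) = 1.
(-39/7699) = 1, so 7699 splits.

7699 splits in O_K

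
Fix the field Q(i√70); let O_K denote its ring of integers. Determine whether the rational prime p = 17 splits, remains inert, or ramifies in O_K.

-70 mod 4 = 2, hence disc K = 4·(-70) = -280 and O_K = ℤ[√-70].
Since gcd(17, -280) = 1 the prime 17 does not ramify.
Compute (-70/17) via Euler: 15^((17-1)/2) mod 17 = 1, so (-70/17) = 1.
Legendre symbol 1 ⇒ 17 is split.

p splits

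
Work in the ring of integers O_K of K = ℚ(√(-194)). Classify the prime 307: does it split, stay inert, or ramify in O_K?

Since -194 ≢ 1 mod 4, the ring of integers is ℤ[√-194] with discriminant 4·(-194) = -776.
307 ∤ -776, so 307 is unramified.
Compute (-194/307) via Euler: 113^((307-1)/2) mod 307 = 1, so (-194/307) = 1.
Legendre symbol 1 ⇒ 307 is split.

307 splits in O_K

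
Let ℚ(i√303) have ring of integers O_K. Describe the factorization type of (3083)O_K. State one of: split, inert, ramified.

-303 mod 4 = 1, hence disc K = -303 and O_K = ℤ[(1+√-303)/2].
disc(K) = -303 is not divisible by 3083; 3083 is unramified.
(-303/3083) = 2780^1541 mod 3083 = 1, giving Legendre symbol 1.
d is a quadratic residue mod p, hence 3083 splits in O_K.

3083 splits in O_K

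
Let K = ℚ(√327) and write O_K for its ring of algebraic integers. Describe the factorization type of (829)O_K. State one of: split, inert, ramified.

splits completely

Since 327 ≢ 1 mod 4, the ring of integers is ℤ[√327] with discriminant 4·327 = 1308.
Since gcd(829, 1308) = 1 the prime 829 does not ramify.
(327/829) = 327^414 mod 829 = 1, giving Legendre symbol 1.
Legendre symbol 1 ⇒ 829 is split.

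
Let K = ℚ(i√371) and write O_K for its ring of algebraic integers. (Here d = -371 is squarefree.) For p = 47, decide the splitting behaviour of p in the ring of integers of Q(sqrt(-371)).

47 remains inert

Since -371 ≡ 1 mod 4, the ring of integers is ℤ[(1+√-371)/2] with discriminant -371.
47 ∤ -371, so 47 is unramified.
Euler's criterion: (-371)^23 mod 47 = 46. Thus (-371|47) = -1.
Legendre symbol -1 ⇒ 47 is inert.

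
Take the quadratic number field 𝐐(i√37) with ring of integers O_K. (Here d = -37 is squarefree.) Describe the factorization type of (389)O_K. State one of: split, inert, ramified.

inert

-37 mod 4 = 3, hence disc K = 4·(-37) = -148 and O_K = ℤ[√-37].
disc(K) = -148 is not divisible by 389; 389 is unramified.
Euler's criterion: (-37)^194 mod 389 = 388. Thus (-37|389) = -1.
(-37/389) = -1, so 389 is inert.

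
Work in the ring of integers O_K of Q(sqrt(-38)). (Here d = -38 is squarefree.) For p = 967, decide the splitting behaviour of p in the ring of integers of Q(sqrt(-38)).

splits completely

-38 mod 4 = 2, hence disc K = 4·(-38) = -152 and O_K = ℤ[√-38].
967 ∤ -152, so 967 is unramified.
Legendre symbol by Euler's criterion: (-38/967) ≡ (-38)^483 ≡ 1 (mod 967), i.e. (-38/967) = 1.
Legendre symbol 1 ⇒ 967 is split.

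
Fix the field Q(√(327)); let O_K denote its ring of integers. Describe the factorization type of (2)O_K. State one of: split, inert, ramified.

ramified — (2) = 𝔭²

327 mod 4 = 3, hence disc K = 4·327 = 1308 and O_K = ℤ[√327].
Ramification test: 2 | 1308. The prime 2 ramifies in K.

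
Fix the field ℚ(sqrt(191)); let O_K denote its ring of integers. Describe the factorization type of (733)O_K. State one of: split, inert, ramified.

733 splits in O_K

Since 191 ≢ 1 mod 4, the ring of integers is ℤ[√191] with discriminant 4·191 = 764.
Since gcd(733, 764) = 1 the prime 733 does not ramify.
Compute (191/733) via Euler: 191^((733-1)/2) mod 733 = 1, so (191/733) = 1.
Legendre symbol 1 ⇒ 733 is split.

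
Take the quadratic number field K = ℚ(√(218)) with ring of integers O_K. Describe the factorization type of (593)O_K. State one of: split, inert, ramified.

d = 218 ≡ 2 (mod 4), so O_K = ℤ[√218] and disc(K) = 4d = 872.
Since gcd(593, 872) = 1 the prime 593 does not ramify.
Compute (218/593) via Euler: 218^((593-1)/2) mod 593 = 1, so (218/593) = 1.
d is a quadratic residue mod p, hence 593 splits in O_K.

splits completely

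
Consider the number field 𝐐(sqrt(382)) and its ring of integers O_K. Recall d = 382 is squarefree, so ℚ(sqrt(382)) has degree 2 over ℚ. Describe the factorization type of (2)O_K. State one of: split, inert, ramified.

382 mod 4 = 2, hence disc K = 4·382 = 1528 and O_K = ℤ[√382].
Ramification test: 2 | 1528. The prime 2 ramifies in K.

ramifies in O_K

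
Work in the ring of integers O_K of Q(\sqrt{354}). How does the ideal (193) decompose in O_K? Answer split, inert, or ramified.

354 mod 4 = 2, hence disc K = 4·354 = 1416 and O_K = ℤ[√354].
Since gcd(193, 1416) = 1 the prime 193 does not ramify.
Compute (354/193) via Euler: 161^((193-1)/2) mod 193 = 1, so (354/193) = 1.
Legendre symbol 1 ⇒ 193 is split.

split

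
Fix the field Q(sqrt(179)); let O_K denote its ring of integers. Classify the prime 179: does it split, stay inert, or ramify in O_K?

179 is ramified

d = 179 ≡ 3 (mod 4), so O_K = ℤ[√179] and disc(K) = 4d = 716.
Ramification test: 179 | 716. The prime 179 ramifies in K.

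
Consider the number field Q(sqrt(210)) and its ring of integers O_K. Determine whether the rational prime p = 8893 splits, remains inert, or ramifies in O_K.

p is inert

d = 210 ≡ 2 (mod 4), so O_K = ℤ[√210] and disc(K) = 4d = 840.
disc(K) = 840 is not divisible by 8893; 8893 is unramified.
Compute (210/8893) via Euler: 210^((8893-1)/2) mod 8893 = 8892, so (210/8893) = -1.
d is a non-residue mod p, hence 8893 remains inert in O_K.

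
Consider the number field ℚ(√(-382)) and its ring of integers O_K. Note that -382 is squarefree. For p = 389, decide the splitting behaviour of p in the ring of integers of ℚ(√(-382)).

p splits

Since -382 ≢ 1 mod 4, the ring of integers is ℤ[√-382] with discriminant 4·(-382) = -1528.
389 ∤ -1528, so 389 is unramified.
Euler's criterion: (-382)^194 mod 389 = 1. Thus (-382|389) = 1.
d is a quadratic residue mod p, hence 389 splits in O_K.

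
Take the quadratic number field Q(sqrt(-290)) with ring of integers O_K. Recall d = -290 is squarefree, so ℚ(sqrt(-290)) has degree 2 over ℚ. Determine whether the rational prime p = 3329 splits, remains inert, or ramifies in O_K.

split — (3329) = 𝔭₁𝔭₂ with 𝔭₁ ≠ 𝔭₂

d = -290 ≡ 2 (mod 4), so O_K = ℤ[√-290] and disc(K) = 4d = -1160.
disc(K) = -1160 is not divisible by 3329; 3329 is unramified.
Legendre symbol by Euler's criterion: (-290/3329) ≡ (-290)^1664 ≡ 1 (mod 3329), i.e. (-290/3329) = 1.
d is a quadratic residue mod p, hence 3329 splits in O_K.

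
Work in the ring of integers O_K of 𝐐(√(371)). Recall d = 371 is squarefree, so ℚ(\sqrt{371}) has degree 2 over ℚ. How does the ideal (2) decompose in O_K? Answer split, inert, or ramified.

p ramifies

d = 371 ≡ 3 (mod 4), so O_K = ℤ[√371] and disc(K) = 4d = 1484.
disc(K) = 1484 = 2·742, so p = 2 is ramified.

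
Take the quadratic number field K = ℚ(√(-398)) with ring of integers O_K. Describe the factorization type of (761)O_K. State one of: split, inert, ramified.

inert — (761) stays prime in O_K

Since -398 ≢ 1 mod 4, the ring of integers is ℤ[√-398] with discriminant 4·(-398) = -1592.
Since gcd(761, -1592) = 1 the prime 761 does not ramify.
(-398/761) = 363^380 mod 761 = 760, giving Legendre symbol -1.
Legendre symbol -1 ⇒ 761 is inert.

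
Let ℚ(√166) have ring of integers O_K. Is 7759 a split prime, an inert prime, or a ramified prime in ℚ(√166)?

166 mod 4 = 2, hence disc K = 4·166 = 664 and O_K = ℤ[√166].
Since gcd(7759, 664) = 1 the prime 7759 does not ramify.
Compute (166/7759) via Euler: 166^((7759-1)/2) mod 7759 = 7758, so (166/7759) = -1.
(166/7759) = -1, so 7759 is inert.

inert — (7759) stays prime in O_K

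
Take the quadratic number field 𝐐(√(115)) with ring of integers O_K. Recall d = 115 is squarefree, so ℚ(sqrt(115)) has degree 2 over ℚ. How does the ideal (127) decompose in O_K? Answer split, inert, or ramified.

splits completely

115 mod 4 = 3, hence disc K = 4·115 = 460 and O_K = ℤ[√115].
disc(K) = 460 is not divisible by 127; 127 is unramified.
(115/127) = 115^63 mod 127 = 1, giving Legendre symbol 1.
(115/127) = 1, so 127 splits.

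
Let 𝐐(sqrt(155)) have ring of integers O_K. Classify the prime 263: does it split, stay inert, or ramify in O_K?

155 mod 4 = 3, hence disc K = 4·155 = 620 and O_K = ℤ[√155].
disc(K) = 620 is not divisible by 263; 263 is unramified.
(155/263) = 155^131 mod 263 = 262, giving Legendre symbol -1.
(155/263) = -1, so 263 is inert.

remains prime (inert)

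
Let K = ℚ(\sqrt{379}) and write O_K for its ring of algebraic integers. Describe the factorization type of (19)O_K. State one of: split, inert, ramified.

remains prime (inert)

d = 379 ≡ 3 (mod 4), so O_K = ℤ[√379] and disc(K) = 4d = 1516.
19 ∤ 1516, so 19 is unramified.
Compute (379/19) via Euler: 18^((19-1)/2) mod 19 = 18, so (379/19) = -1.
d is a non-residue mod p, hence 19 remains inert in O_K.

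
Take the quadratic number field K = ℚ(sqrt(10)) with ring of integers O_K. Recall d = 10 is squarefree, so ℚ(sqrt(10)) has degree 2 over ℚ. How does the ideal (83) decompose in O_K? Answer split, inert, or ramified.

p splits

Since 10 ≢ 1 mod 4, the ring of integers is ℤ[√10] with discriminant 4·10 = 40.
disc(K) = 40 is not divisible by 83; 83 is unramified.
Euler's criterion: 10^41 mod 83 = 1. Thus (10|83) = 1.
(10/83) = 1, so 83 splits.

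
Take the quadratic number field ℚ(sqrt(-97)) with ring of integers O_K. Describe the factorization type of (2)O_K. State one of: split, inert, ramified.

Since -97 ≢ 1 mod 4, the ring of integers is ℤ[√-97] with discriminant 4·(-97) = -388.
disc(K) = -388 = 2·(-194), so p = 2 is ramified.

ramifies in O_K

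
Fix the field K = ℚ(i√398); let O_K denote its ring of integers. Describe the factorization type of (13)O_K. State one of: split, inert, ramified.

-398 mod 4 = 2, hence disc K = 4·(-398) = -1592 and O_K = ℤ[√-398].
Since gcd(13, -1592) = 1 the prime 13 does not ramify.
Euler's criterion: (-398)^6 mod 13 = 12. Thus (-398|13) = -1.
(-398/13) = -1, so 13 is inert.

p is inert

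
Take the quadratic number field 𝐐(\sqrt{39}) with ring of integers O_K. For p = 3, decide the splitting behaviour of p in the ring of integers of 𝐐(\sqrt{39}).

Since 39 ≢ 1 mod 4, the ring of integers is ℤ[√39] with discriminant 4·39 = 156.
Ramification test: 3 | 156. The prime 3 ramifies in K.

ramified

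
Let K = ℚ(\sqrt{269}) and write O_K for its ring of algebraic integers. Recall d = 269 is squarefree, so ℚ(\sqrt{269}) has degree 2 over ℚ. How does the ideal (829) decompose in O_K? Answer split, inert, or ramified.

d = 269 ≡ 1 (mod 4), so O_K = ℤ[(1+√269)/2] and disc(K) = d = 269.
disc(K) = 269 is not divisible by 829; 829 is unramified.
Compute (269/829) via Euler: 269^((829-1)/2) mod 829 = 828, so (269/829) = -1.
(269/829) = -1, so 829 is inert.

p is inert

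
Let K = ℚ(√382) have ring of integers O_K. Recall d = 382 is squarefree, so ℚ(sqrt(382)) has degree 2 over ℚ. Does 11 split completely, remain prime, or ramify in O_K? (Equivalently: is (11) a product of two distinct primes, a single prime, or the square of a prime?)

remains prime (inert)

382 mod 4 = 2, hence disc K = 4·382 = 1528 and O_K = ℤ[√382].
Since gcd(11, 1528) = 1 the prime 11 does not ramify.
Euler's criterion: 382^5 mod 11 = 10. Thus (382|11) = -1.
(382/11) = -1, so 11 is inert.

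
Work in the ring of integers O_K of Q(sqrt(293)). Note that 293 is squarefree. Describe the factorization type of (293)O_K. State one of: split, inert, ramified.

ramified — (293) = 𝔭²

d = 293 ≡ 1 (mod 4), so O_K = ℤ[(1+√293)/2] and disc(K) = d = 293.
Ramification test: 293 | 293. The prime 293 ramifies in K.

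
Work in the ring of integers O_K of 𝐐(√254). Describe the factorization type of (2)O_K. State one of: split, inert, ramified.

ramifies in O_K

254 mod 4 = 2, hence disc K = 4·254 = 1016 and O_K = ℤ[√254].
2 divides disc(K) = 1016, so 2 ramifies.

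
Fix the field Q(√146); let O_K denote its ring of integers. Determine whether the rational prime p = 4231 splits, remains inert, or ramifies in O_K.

4231 splits in O_K

146 mod 4 = 2, hence disc K = 4·146 = 584 and O_K = ℤ[√146].
disc(K) = 584 is not divisible by 4231; 4231 is unramified.
Compute (146/4231) via Euler: 146^((4231-1)/2) mod 4231 = 1, so (146/4231) = 1.
d is a quadratic residue mod p, hence 4231 splits in O_K.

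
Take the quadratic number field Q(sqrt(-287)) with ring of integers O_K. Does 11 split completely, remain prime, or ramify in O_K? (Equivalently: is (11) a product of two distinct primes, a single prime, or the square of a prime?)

d = -287 ≡ 1 (mod 4), so O_K = ℤ[(1+√-287)/2] and disc(K) = d = -287.
Since gcd(11, -287) = 1 the prime 11 does not ramify.
Legendre symbol by Euler's criterion: (-287/11) ≡ (-287)^5 ≡ 10 (mod 11), i.e. (-287/11) = -1.
Legendre symbol -1 ⇒ 11 is inert.

11 remains inert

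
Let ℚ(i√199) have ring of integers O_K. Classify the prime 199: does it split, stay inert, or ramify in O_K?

d = -199 ≡ 1 (mod 4), so O_K = ℤ[(1+√-199)/2] and disc(K) = d = -199.
Ramification test: 199 | -199. The prime 199 ramifies in K.

ramified — (199) = 𝔭²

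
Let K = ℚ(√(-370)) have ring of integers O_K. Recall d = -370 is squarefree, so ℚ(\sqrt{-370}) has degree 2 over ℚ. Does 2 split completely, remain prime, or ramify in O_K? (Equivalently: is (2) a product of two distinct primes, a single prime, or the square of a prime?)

p ramifies

-370 mod 4 = 2, hence disc K = 4·(-370) = -1480 and O_K = ℤ[√-370].
2 divides disc(K) = -1480, so 2 ramifies.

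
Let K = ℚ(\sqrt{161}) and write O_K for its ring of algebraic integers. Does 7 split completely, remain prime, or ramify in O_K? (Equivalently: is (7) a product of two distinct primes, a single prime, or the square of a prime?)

ramifies in O_K

d = 161 ≡ 1 (mod 4), so O_K = ℤ[(1+√161)/2] and disc(K) = d = 161.
Ramification test: 7 | 161. The prime 7 ramifies in K.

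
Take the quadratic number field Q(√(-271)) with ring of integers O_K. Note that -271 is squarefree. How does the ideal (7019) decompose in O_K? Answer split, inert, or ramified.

split

Since -271 ≡ 1 mod 4, the ring of integers is ℤ[(1+√-271)/2] with discriminant -271.
7019 ∤ -271, so 7019 is unramified.
Legendre symbol by Euler's criterion: (-271/7019) ≡ (-271)^3509 ≡ 1 (mod 7019), i.e. (-271/7019) = 1.
(-271/7019) = 1, so 7019 splits.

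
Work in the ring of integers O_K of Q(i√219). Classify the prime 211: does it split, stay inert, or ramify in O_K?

-219 mod 4 = 1, hence disc K = -219 and O_K = ℤ[(1+√-219)/2].
disc(K) = -219 is not divisible by 211; 211 is unramified.
(-219/211) = 203^105 mod 211 = 1, giving Legendre symbol 1.
d is a quadratic residue mod p, hence 211 splits in O_K.

splits completely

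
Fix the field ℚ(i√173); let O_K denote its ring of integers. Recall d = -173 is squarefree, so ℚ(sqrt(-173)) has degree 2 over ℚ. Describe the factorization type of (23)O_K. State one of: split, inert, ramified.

p is inert

d = -173 ≡ 3 (mod 4), so O_K = ℤ[√-173] and disc(K) = 4d = -692.
Since gcd(23, -692) = 1 the prime 23 does not ramify.
Compute (-173/23) via Euler: 11^((23-1)/2) mod 23 = 22, so (-173/23) = -1.
(-173/23) = -1, so 23 is inert.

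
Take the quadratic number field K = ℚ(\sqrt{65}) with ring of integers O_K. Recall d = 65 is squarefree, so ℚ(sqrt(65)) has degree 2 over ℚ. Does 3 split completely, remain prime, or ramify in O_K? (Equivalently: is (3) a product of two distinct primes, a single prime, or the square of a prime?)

65 mod 4 = 1, hence disc K = 65 and O_K = ℤ[(1+√65)/2].
Since gcd(3, 65) = 1 the prime 3 does not ramify.
Compute (65/3) via Euler: 2^((3-1)/2) mod 3 = 2, so (65/3) = -1.
(65/3) = -1, so 3 is inert.

inert — (3) stays prime in O_K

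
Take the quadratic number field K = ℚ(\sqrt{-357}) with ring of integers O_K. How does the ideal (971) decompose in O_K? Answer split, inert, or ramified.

Since -357 ≢ 1 mod 4, the ring of integers is ℤ[√-357] with discriminant 4·(-357) = -1428.
Since gcd(971, -1428) = 1 the prime 971 does not ramify.
(-357/971) = 614^485 mod 971 = 970, giving Legendre symbol -1.
Legendre symbol -1 ⇒ 971 is inert.

inert — (971) stays prime in O_K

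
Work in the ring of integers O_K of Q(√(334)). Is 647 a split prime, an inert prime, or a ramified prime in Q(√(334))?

p splits

d = 334 ≡ 2 (mod 4), so O_K = ℤ[√334] and disc(K) = 4d = 1336.
Since gcd(647, 1336) = 1 the prime 647 does not ramify.
Compute (334/647) via Euler: 334^((647-1)/2) mod 647 = 1, so (334/647) = 1.
d is a quadratic residue mod p, hence 647 splits in O_K.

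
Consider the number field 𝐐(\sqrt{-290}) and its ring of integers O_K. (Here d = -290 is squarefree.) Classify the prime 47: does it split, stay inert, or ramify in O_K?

inert

Since -290 ≢ 1 mod 4, the ring of integers is ℤ[√-290] with discriminant 4·(-290) = -1160.
disc(K) = -1160 is not divisible by 47; 47 is unramified.
(-290/47) = 39^23 mod 47 = 46, giving Legendre symbol -1.
Legendre symbol -1 ⇒ 47 is inert.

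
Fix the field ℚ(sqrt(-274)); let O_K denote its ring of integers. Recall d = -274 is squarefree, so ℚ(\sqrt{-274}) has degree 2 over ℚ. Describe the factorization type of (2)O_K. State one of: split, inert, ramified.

d = -274 ≡ 2 (mod 4), so O_K = ℤ[√-274] and disc(K) = 4d = -1096.
disc(K) = -1096 = 2·(-548), so p = 2 is ramified.

p ramifies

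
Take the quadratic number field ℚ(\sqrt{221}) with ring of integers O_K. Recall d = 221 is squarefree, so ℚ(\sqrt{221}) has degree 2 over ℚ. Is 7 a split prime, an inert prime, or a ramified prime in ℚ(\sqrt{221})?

221 mod 4 = 1, hence disc K = 221 and O_K = ℤ[(1+√221)/2].
Since gcd(7, 221) = 1 the prime 7 does not ramify.
Euler's criterion: 221^3 mod 7 = 1. Thus (221|7) = 1.
Legendre symbol 1 ⇒ 7 is split.

7 splits in O_K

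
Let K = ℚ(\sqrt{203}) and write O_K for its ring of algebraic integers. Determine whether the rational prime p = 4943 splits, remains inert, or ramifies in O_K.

d = 203 ≡ 3 (mod 4), so O_K = ℤ[√203] and disc(K) = 4d = 812.
Since gcd(4943, 812) = 1 the prime 4943 does not ramify.
(203/4943) = 203^2471 mod 4943 = 4942, giving Legendre symbol -1.
d is a non-residue mod p, hence 4943 remains inert in O_K.

remains prime (inert)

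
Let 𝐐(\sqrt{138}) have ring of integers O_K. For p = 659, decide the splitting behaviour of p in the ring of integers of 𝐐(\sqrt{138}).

659 remains inert

138 mod 4 = 2, hence disc K = 4·138 = 552 and O_K = ℤ[√138].
disc(K) = 552 is not divisible by 659; 659 is unramified.
(138/659) = 138^329 mod 659 = 658, giving Legendre symbol -1.
(138/659) = -1, so 659 is inert.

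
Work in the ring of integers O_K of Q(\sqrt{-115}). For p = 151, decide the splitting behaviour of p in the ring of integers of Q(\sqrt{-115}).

splits completely

Since -115 ≡ 1 mod 4, the ring of integers is ℤ[(1+√-115)/2] with discriminant -115.
disc(K) = -115 is not divisible by 151; 151 is unramified.
Legendre symbol by Euler's criterion: (-115/151) ≡ (-115)^75 ≡ 1 (mod 151), i.e. (-115/151) = 1.
Legendre symbol 1 ⇒ 151 is split.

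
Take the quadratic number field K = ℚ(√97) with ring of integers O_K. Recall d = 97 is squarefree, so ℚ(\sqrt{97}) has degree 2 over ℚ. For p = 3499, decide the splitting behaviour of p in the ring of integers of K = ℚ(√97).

remains prime (inert)

97 mod 4 = 1, hence disc K = 97 and O_K = ℤ[(1+√97)/2].
3499 ∤ 97, so 3499 is unramified.
(97/3499) = 97^1749 mod 3499 = 3498, giving Legendre symbol -1.
d is a non-residue mod p, hence 3499 remains inert in O_K.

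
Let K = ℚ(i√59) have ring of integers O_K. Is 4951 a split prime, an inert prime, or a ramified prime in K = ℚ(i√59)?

4951 remains inert

d = -59 ≡ 1 (mod 4), so O_K = ℤ[(1+√-59)/2] and disc(K) = d = -59.
disc(K) = -59 is not divisible by 4951; 4951 is unramified.
(-59/4951) = 4892^2475 mod 4951 = 4950, giving Legendre symbol -1.
(-59/4951) = -1, so 4951 is inert.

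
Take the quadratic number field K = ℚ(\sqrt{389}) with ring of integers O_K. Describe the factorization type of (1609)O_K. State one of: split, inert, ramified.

1609 remains inert

d = 389 ≡ 1 (mod 4), so O_K = ℤ[(1+√389)/2] and disc(K) = d = 389.
Since gcd(1609, 389) = 1 the prime 1609 does not ramify.
(389/1609) = 389^804 mod 1609 = 1608, giving Legendre symbol -1.
(389/1609) = -1, so 1609 is inert.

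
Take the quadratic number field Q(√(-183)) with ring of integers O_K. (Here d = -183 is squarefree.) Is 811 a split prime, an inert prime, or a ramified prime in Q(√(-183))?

d = -183 ≡ 1 (mod 4), so O_K = ℤ[(1+√-183)/2] and disc(K) = d = -183.
Since gcd(811, -183) = 1 the prime 811 does not ramify.
Legendre symbol by Euler's criterion: (-183/811) ≡ (-183)^405 ≡ 810 (mod 811), i.e. (-183/811) = -1.
(-183/811) = -1, so 811 is inert.

inert — (811) stays prime in O_K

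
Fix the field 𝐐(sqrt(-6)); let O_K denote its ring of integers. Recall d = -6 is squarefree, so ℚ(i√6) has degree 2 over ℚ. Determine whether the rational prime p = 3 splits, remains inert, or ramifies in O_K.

d = -6 ≡ 2 (mod 4), so O_K = ℤ[√-6] and disc(K) = 4d = -24.
disc(K) = -24 = 3·(-8), so p = 3 is ramified.

p ramifies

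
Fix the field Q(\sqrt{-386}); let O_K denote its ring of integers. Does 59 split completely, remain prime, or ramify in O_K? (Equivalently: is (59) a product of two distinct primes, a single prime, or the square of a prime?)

Since -386 ≢ 1 mod 4, the ring of integers is ℤ[√-386] with discriminant 4·(-386) = -1544.
59 ∤ -1544, so 59 is unramified.
Euler's criterion: (-386)^29 mod 59 = 1. Thus (-386|59) = 1.
(-386/59) = 1, so 59 splits.

split — (59) = 𝔭₁𝔭₂ with 𝔭₁ ≠ 𝔭₂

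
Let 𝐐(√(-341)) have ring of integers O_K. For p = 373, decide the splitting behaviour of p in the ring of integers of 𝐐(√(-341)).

d = -341 ≡ 3 (mod 4), so O_K = ℤ[√-341] and disc(K) = 4d = -1364.
Since gcd(373, -1364) = 1 the prime 373 does not ramify.
Legendre symbol by Euler's criterion: (-341/373) ≡ (-341)^186 ≡ 372 (mod 373), i.e. (-341/373) = -1.
(-341/373) = -1, so 373 is inert.

373 remains inert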